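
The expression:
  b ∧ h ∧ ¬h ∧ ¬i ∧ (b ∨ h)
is never true.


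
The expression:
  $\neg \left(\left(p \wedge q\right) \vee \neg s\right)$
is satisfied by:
  {s: True, p: False, q: False}
  {q: True, s: True, p: False}
  {p: True, s: True, q: False}


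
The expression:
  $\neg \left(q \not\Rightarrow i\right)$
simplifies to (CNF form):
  $i \vee \neg q$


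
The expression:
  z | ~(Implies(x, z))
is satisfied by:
  {x: True, z: True}
  {x: True, z: False}
  {z: True, x: False}


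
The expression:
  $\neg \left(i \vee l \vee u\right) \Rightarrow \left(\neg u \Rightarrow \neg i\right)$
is always true.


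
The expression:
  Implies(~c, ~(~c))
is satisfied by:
  {c: True}


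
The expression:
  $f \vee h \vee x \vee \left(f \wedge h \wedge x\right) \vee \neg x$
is always true.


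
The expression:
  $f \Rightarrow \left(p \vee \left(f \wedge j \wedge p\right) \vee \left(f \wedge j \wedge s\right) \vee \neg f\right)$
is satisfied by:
  {p: True, s: True, j: True, f: False}
  {p: True, s: True, j: False, f: False}
  {p: True, j: True, s: False, f: False}
  {p: True, j: False, s: False, f: False}
  {s: True, j: True, p: False, f: False}
  {s: True, j: False, p: False, f: False}
  {j: True, p: False, s: False, f: False}
  {j: False, p: False, s: False, f: False}
  {f: True, p: True, s: True, j: True}
  {f: True, p: True, s: True, j: False}
  {f: True, p: True, j: True, s: False}
  {f: True, p: True, j: False, s: False}
  {f: True, s: True, j: True, p: False}


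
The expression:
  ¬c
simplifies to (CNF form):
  ¬c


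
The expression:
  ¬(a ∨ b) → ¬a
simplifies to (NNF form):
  True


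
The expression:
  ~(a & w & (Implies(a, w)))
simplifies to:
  ~a | ~w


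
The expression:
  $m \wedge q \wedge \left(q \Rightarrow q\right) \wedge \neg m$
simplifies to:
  $\text{False}$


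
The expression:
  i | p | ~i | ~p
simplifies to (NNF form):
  True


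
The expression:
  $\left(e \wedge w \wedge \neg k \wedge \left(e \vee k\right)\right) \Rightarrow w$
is always true.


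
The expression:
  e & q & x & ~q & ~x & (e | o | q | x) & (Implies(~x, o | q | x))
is never true.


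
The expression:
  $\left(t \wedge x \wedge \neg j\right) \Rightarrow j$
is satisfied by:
  {j: True, t: False, x: False}
  {j: False, t: False, x: False}
  {x: True, j: True, t: False}
  {x: True, j: False, t: False}
  {t: True, j: True, x: False}
  {t: True, j: False, x: False}
  {t: True, x: True, j: True}


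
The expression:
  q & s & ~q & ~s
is never true.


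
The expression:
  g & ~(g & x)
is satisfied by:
  {g: True, x: False}


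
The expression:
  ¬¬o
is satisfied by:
  {o: True}


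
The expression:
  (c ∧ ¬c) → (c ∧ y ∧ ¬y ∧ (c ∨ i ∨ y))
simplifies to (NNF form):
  True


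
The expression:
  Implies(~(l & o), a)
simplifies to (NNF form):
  a | (l & o)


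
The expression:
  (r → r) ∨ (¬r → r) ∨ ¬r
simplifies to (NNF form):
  True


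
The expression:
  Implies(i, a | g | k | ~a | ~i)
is always true.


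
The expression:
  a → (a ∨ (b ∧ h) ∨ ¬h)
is always true.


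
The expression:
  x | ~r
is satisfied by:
  {x: True, r: False}
  {r: False, x: False}
  {r: True, x: True}


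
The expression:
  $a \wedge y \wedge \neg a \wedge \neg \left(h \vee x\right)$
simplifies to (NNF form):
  $\text{False}$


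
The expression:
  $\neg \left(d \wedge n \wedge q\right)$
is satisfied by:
  {q: False, d: False, n: False}
  {n: True, q: False, d: False}
  {d: True, q: False, n: False}
  {n: True, d: True, q: False}
  {q: True, n: False, d: False}
  {n: True, q: True, d: False}
  {d: True, q: True, n: False}


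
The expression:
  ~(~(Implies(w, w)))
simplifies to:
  True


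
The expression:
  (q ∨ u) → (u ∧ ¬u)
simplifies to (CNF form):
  ¬q ∧ ¬u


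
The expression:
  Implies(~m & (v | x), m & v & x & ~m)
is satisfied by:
  {m: True, x: False, v: False}
  {m: True, v: True, x: False}
  {m: True, x: True, v: False}
  {m: True, v: True, x: True}
  {v: False, x: False, m: False}


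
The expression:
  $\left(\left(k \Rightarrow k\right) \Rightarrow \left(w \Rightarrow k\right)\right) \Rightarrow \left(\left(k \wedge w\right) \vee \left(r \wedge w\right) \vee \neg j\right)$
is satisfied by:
  {w: True, j: False}
  {j: False, w: False}
  {j: True, w: True}


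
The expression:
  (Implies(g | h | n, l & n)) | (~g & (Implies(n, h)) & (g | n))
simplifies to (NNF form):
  (l | ~g) & (n | ~g) & (n | ~h) & (h | l | ~n)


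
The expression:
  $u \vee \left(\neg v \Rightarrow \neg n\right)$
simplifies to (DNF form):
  $u \vee v \vee \neg n$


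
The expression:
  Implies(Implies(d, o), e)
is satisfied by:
  {d: True, e: True, o: False}
  {e: True, o: False, d: False}
  {d: True, e: True, o: True}
  {e: True, o: True, d: False}
  {d: True, o: False, e: False}


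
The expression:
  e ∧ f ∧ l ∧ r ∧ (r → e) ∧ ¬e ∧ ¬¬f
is never true.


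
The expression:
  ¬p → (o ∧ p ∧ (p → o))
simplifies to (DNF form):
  p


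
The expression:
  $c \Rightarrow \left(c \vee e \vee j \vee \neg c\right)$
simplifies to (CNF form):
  $\text{True}$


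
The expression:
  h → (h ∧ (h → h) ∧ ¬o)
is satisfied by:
  {h: False, o: False}
  {o: True, h: False}
  {h: True, o: False}


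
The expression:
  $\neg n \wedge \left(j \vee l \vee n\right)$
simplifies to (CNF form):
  $\neg n \wedge \left(j \vee l\right)$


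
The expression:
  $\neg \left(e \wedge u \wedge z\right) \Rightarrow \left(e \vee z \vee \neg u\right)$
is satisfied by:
  {z: True, e: True, u: False}
  {z: True, u: False, e: False}
  {e: True, u: False, z: False}
  {e: False, u: False, z: False}
  {z: True, e: True, u: True}
  {z: True, u: True, e: False}
  {e: True, u: True, z: False}


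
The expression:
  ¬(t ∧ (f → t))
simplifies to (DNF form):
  ¬t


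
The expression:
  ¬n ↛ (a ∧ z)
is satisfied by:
  {n: False, z: False, a: False}
  {a: True, n: False, z: False}
  {z: True, n: False, a: False}


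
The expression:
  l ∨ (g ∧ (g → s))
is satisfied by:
  {l: True, g: True, s: True}
  {l: True, g: True, s: False}
  {l: True, s: True, g: False}
  {l: True, s: False, g: False}
  {g: True, s: True, l: False}


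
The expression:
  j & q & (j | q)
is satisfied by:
  {j: True, q: True}


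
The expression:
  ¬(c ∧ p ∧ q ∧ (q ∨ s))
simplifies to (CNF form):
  ¬c ∨ ¬p ∨ ¬q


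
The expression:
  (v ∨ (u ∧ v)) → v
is always true.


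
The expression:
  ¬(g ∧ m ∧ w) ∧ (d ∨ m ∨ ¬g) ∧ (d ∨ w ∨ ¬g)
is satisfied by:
  {d: True, m: False, g: False, w: False}
  {w: True, d: True, m: False, g: False}
  {d: True, m: True, g: False, w: False}
  {w: True, d: True, m: True, g: False}
  {w: False, m: False, g: False, d: False}
  {w: True, m: False, g: False, d: False}
  {m: True, w: False, g: False, d: False}
  {w: True, m: True, g: False, d: False}
  {g: True, d: True, w: False, m: False}
  {w: True, g: True, d: True, m: False}
  {g: True, d: True, m: True, w: False}


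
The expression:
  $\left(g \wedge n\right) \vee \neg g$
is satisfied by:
  {n: True, g: False}
  {g: False, n: False}
  {g: True, n: True}


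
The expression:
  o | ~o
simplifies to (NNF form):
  True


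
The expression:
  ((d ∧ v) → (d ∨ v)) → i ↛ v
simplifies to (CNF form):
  i ∧ ¬v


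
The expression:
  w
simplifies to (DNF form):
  w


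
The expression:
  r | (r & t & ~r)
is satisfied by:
  {r: True}


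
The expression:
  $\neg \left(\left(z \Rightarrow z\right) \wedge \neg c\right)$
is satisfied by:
  {c: True}


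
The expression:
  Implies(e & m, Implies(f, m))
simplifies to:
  True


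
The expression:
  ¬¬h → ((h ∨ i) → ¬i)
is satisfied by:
  {h: False, i: False}
  {i: True, h: False}
  {h: True, i: False}


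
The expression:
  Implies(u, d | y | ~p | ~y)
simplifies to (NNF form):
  True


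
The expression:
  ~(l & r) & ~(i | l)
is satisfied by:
  {i: False, l: False}


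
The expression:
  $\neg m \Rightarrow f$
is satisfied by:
  {m: True, f: True}
  {m: True, f: False}
  {f: True, m: False}


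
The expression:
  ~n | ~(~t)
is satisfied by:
  {t: True, n: False}
  {n: False, t: False}
  {n: True, t: True}


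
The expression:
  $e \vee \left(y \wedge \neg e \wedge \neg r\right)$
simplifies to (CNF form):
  $\left(e \vee y\right) \wedge \left(e \vee \neg r\right)$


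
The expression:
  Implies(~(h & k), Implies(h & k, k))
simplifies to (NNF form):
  True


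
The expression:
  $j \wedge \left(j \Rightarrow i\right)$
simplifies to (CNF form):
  $i \wedge j$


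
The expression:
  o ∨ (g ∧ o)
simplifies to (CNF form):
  o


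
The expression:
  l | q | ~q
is always true.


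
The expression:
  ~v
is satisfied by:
  {v: False}


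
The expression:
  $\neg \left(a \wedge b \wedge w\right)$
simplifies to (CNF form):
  $\neg a \vee \neg b \vee \neg w$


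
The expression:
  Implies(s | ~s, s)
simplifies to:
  s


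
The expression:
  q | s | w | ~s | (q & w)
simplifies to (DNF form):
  True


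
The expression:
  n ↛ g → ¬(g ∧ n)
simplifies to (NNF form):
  True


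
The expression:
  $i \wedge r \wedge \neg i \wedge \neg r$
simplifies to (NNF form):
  $\text{False}$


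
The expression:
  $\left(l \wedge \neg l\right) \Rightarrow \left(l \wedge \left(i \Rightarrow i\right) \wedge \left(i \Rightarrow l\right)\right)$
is always true.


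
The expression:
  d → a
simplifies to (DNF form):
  a ∨ ¬d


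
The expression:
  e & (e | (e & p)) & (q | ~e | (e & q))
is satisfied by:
  {e: True, q: True}


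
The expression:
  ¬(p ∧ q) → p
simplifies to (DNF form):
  p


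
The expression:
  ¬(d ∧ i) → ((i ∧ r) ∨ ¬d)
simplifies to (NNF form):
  i ∨ ¬d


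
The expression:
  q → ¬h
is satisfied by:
  {h: False, q: False}
  {q: True, h: False}
  {h: True, q: False}


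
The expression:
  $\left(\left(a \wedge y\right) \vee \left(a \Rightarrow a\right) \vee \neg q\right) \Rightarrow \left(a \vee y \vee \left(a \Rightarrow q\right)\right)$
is always true.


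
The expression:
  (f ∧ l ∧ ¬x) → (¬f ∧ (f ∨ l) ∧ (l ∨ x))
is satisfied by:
  {x: True, l: False, f: False}
  {l: False, f: False, x: False}
  {f: True, x: True, l: False}
  {f: True, l: False, x: False}
  {x: True, l: True, f: False}
  {l: True, x: False, f: False}
  {f: True, l: True, x: True}


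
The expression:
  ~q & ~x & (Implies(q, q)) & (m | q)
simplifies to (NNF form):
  m & ~q & ~x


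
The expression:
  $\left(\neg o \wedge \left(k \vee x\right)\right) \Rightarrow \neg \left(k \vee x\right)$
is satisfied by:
  {o: True, k: False, x: False}
  {x: True, o: True, k: False}
  {o: True, k: True, x: False}
  {x: True, o: True, k: True}
  {x: False, k: False, o: False}


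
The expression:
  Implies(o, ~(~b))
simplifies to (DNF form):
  b | ~o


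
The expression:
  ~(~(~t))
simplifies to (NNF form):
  ~t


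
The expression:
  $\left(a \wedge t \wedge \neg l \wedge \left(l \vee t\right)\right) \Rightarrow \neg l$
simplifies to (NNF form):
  $\text{True}$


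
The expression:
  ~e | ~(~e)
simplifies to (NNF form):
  True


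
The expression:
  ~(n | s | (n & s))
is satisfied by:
  {n: False, s: False}


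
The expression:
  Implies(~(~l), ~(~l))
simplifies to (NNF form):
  True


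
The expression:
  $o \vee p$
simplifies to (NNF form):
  $o \vee p$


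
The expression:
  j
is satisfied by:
  {j: True}


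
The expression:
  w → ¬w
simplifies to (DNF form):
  ¬w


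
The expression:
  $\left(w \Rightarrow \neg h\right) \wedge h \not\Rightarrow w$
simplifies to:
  $h \wedge \neg w$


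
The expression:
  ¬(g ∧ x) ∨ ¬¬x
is always true.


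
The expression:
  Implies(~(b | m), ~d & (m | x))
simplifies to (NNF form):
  b | m | (x & ~d)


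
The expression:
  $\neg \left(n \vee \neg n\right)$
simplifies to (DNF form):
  $\text{False}$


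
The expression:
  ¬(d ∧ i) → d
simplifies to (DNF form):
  d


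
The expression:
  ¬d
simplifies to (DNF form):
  ¬d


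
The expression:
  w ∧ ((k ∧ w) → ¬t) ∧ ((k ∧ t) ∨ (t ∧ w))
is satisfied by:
  {t: True, w: True, k: False}


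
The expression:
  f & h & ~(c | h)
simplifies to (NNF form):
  False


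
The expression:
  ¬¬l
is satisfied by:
  {l: True}


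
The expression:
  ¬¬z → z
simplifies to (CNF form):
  True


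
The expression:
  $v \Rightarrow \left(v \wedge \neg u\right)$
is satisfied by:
  {u: False, v: False}
  {v: True, u: False}
  {u: True, v: False}


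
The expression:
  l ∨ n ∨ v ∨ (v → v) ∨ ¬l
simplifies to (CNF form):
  True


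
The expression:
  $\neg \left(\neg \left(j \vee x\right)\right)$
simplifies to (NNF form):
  $j \vee x$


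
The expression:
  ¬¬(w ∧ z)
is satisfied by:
  {z: True, w: True}


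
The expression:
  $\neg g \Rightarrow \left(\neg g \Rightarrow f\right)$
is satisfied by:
  {g: True, f: True}
  {g: True, f: False}
  {f: True, g: False}


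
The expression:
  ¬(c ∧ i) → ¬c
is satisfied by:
  {i: True, c: False}
  {c: False, i: False}
  {c: True, i: True}


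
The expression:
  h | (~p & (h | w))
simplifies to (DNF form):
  h | (w & ~p)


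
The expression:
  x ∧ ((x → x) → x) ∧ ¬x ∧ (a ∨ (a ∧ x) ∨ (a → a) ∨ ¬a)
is never true.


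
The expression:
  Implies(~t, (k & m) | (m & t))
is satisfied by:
  {t: True, m: True, k: True}
  {t: True, m: True, k: False}
  {t: True, k: True, m: False}
  {t: True, k: False, m: False}
  {m: True, k: True, t: False}


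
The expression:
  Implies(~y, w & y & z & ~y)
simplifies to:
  y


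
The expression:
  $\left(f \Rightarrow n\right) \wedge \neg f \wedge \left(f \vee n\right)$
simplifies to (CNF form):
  $n \wedge \neg f$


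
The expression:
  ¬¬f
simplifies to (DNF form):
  f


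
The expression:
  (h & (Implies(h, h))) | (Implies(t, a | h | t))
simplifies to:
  True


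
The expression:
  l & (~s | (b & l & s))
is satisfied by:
  {b: True, l: True, s: False}
  {l: True, s: False, b: False}
  {b: True, s: True, l: True}


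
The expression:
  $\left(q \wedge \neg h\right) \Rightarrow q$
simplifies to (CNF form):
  $\text{True}$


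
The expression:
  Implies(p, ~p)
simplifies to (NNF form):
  ~p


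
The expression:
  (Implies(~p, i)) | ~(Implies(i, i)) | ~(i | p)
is always true.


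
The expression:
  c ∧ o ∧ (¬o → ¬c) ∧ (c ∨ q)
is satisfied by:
  {c: True, o: True}


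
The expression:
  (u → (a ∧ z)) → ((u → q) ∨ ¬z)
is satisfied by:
  {q: True, u: False, z: False, a: False}
  {q: False, u: False, z: False, a: False}
  {a: True, q: True, u: False, z: False}
  {a: True, q: False, u: False, z: False}
  {q: True, z: True, a: False, u: False}
  {z: True, a: False, u: False, q: False}
  {a: True, z: True, q: True, u: False}
  {a: True, z: True, q: False, u: False}
  {q: True, u: True, a: False, z: False}
  {u: True, a: False, z: False, q: False}
  {q: True, a: True, u: True, z: False}
  {a: True, u: True, q: False, z: False}
  {q: True, z: True, u: True, a: False}
  {z: True, u: True, a: False, q: False}
  {a: True, z: True, u: True, q: True}


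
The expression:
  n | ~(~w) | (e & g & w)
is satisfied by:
  {n: True, w: True}
  {n: True, w: False}
  {w: True, n: False}


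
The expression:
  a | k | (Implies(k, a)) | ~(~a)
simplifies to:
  True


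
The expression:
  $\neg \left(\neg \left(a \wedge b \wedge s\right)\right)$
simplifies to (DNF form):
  $a \wedge b \wedge s$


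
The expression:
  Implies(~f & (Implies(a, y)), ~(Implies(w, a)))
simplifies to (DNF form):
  f | (a & ~y) | (w & ~a)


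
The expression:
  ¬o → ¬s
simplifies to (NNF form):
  o ∨ ¬s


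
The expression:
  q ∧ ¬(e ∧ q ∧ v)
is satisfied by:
  {q: True, v: False, e: False}
  {e: True, q: True, v: False}
  {v: True, q: True, e: False}


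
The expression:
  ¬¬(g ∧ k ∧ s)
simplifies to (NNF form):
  g ∧ k ∧ s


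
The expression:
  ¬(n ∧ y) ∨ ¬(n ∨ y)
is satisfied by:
  {y: False, n: False}
  {n: True, y: False}
  {y: True, n: False}


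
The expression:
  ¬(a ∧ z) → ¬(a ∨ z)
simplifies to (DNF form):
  (a ∧ z) ∨ (¬a ∧ ¬z)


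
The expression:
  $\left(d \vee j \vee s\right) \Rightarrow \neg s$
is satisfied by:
  {s: False}


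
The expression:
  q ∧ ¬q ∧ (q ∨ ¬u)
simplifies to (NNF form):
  False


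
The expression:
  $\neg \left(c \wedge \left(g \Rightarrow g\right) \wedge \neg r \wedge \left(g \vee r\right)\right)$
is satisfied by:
  {r: True, g: False, c: False}
  {g: False, c: False, r: False}
  {r: True, c: True, g: False}
  {c: True, g: False, r: False}
  {r: True, g: True, c: False}
  {g: True, r: False, c: False}
  {r: True, c: True, g: True}


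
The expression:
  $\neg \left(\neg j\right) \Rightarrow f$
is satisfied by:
  {f: True, j: False}
  {j: False, f: False}
  {j: True, f: True}


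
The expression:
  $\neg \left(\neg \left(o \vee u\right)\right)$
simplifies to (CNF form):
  $o \vee u$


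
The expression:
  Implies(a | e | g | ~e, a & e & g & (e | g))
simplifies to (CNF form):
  a & e & g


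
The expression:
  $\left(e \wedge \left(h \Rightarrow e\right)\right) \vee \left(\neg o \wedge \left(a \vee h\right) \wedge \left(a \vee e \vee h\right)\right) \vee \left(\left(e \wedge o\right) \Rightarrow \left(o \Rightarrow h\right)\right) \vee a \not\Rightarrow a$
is always true.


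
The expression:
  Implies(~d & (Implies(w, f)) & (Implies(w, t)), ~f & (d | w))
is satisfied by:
  {d: True, w: True, f: False, t: False}
  {d: True, t: True, w: True, f: False}
  {d: True, w: True, f: True, t: False}
  {d: True, t: True, w: True, f: True}
  {d: True, f: False, w: False, t: False}
  {d: True, t: True, f: False, w: False}
  {d: True, f: True, w: False, t: False}
  {d: True, t: True, f: True, w: False}
  {w: True, t: False, f: False, d: False}
  {t: True, w: True, f: False, d: False}
  {w: True, f: True, t: False, d: False}


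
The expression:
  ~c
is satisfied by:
  {c: False}


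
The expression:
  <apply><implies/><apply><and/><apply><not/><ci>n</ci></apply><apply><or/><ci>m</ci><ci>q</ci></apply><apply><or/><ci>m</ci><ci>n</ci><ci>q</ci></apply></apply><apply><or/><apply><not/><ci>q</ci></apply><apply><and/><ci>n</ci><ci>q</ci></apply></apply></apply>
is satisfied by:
  {n: True, q: False}
  {q: False, n: False}
  {q: True, n: True}


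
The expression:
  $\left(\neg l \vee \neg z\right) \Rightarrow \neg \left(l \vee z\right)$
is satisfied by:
  {z: False, l: False}
  {l: True, z: True}


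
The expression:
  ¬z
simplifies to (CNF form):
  ¬z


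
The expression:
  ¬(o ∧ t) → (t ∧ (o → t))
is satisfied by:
  {t: True}


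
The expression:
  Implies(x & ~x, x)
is always true.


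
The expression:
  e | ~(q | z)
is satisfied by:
  {e: True, z: False, q: False}
  {q: True, e: True, z: False}
  {e: True, z: True, q: False}
  {q: True, e: True, z: True}
  {q: False, z: False, e: False}


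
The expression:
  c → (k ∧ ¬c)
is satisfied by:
  {c: False}


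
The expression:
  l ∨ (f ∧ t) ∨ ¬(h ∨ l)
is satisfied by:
  {l: True, f: True, t: True, h: False}
  {l: True, f: True, t: False, h: False}
  {l: True, t: True, h: False, f: False}
  {l: True, t: False, h: False, f: False}
  {f: True, t: True, h: False, l: False}
  {f: True, t: False, h: False, l: False}
  {t: True, f: False, h: False, l: False}
  {t: False, f: False, h: False, l: False}
  {l: True, f: True, h: True, t: True}
  {l: True, f: True, h: True, t: False}
  {l: True, h: True, t: True, f: False}
  {l: True, h: True, t: False, f: False}
  {f: True, h: True, t: True, l: False}


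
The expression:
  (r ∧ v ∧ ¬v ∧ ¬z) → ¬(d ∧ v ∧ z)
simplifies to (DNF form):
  True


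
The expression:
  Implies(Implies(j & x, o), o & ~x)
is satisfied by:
  {o: True, j: True, x: False}
  {o: True, x: False, j: False}
  {j: True, x: True, o: False}


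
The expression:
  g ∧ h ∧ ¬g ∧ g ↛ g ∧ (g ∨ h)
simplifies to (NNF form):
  False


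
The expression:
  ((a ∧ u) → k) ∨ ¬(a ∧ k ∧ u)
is always true.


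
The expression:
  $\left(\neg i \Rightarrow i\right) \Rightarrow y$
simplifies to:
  $y \vee \neg i$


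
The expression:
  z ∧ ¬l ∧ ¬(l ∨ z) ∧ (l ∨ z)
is never true.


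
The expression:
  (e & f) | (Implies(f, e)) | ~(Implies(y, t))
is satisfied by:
  {e: True, y: True, f: False, t: False}
  {e: True, y: False, f: False, t: False}
  {t: True, e: True, y: True, f: False}
  {t: True, e: True, y: False, f: False}
  {y: True, t: False, e: False, f: False}
  {y: False, t: False, e: False, f: False}
  {t: True, y: True, e: False, f: False}
  {t: True, y: False, e: False, f: False}
  {f: True, e: True, y: True, t: False}
  {f: True, e: True, y: False, t: False}
  {f: True, t: True, e: True, y: True}
  {f: True, t: True, e: True, y: False}
  {f: True, y: True, e: False, t: False}


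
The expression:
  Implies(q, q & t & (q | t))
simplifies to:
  t | ~q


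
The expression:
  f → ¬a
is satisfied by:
  {a: False, f: False}
  {f: True, a: False}
  {a: True, f: False}


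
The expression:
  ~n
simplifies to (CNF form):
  ~n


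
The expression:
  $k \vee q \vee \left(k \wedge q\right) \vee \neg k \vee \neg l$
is always true.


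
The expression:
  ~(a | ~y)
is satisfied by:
  {y: True, a: False}


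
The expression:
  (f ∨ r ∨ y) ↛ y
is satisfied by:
  {r: True, f: True, y: False}
  {r: True, f: False, y: False}
  {f: True, r: False, y: False}


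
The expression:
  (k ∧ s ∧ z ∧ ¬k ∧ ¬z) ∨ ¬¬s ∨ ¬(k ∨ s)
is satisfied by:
  {s: True, k: False}
  {k: False, s: False}
  {k: True, s: True}


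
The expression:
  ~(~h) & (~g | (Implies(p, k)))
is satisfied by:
  {h: True, k: True, p: False, g: False}
  {h: True, p: False, k: False, g: False}
  {h: True, g: True, k: True, p: False}
  {h: True, g: True, p: False, k: False}
  {h: True, k: True, p: True, g: False}
  {h: True, p: True, k: False, g: False}
  {h: True, g: True, p: True, k: True}


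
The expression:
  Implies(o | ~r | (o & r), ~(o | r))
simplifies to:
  ~o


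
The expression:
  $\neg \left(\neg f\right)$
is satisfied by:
  {f: True}


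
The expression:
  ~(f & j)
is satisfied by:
  {j: False, f: False}
  {f: True, j: False}
  {j: True, f: False}


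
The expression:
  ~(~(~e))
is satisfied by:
  {e: False}


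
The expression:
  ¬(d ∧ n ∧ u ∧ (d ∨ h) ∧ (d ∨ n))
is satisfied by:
  {u: False, d: False, n: False}
  {n: True, u: False, d: False}
  {d: True, u: False, n: False}
  {n: True, d: True, u: False}
  {u: True, n: False, d: False}
  {n: True, u: True, d: False}
  {d: True, u: True, n: False}


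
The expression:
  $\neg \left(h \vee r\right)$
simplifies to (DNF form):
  $\neg h \wedge \neg r$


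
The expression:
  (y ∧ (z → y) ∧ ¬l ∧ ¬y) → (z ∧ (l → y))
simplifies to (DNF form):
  True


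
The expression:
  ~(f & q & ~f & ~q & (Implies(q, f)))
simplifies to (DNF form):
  True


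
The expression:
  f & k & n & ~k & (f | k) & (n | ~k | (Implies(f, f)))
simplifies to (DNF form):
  False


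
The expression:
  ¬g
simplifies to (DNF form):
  ¬g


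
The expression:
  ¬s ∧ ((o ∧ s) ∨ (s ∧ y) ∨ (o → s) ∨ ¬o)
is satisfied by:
  {o: False, s: False}


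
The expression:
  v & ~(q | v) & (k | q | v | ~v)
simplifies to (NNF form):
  False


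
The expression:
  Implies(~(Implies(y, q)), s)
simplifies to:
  q | s | ~y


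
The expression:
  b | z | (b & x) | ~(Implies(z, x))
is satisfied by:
  {b: True, z: True}
  {b: True, z: False}
  {z: True, b: False}


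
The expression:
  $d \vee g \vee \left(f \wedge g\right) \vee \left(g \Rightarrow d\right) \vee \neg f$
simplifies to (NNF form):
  $\text{True}$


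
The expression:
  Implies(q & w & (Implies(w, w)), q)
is always true.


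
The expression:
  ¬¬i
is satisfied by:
  {i: True}


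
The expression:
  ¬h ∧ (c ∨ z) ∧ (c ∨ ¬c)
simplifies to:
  ¬h ∧ (c ∨ z)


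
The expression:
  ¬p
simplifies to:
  ¬p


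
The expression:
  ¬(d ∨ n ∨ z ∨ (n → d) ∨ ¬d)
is never true.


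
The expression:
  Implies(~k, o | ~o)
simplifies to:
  True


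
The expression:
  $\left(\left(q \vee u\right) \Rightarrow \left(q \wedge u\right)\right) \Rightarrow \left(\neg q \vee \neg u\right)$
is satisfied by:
  {u: False, q: False}
  {q: True, u: False}
  {u: True, q: False}


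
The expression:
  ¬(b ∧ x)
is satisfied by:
  {x: False, b: False}
  {b: True, x: False}
  {x: True, b: False}


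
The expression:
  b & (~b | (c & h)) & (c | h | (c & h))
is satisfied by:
  {h: True, c: True, b: True}


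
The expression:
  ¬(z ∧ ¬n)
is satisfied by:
  {n: True, z: False}
  {z: False, n: False}
  {z: True, n: True}


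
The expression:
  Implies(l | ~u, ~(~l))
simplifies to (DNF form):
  l | u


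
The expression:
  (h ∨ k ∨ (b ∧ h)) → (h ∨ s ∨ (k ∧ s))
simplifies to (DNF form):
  h ∨ s ∨ ¬k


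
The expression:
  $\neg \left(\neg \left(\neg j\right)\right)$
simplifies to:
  $\neg j$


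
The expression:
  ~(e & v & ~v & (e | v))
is always true.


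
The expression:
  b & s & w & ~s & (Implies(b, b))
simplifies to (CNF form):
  False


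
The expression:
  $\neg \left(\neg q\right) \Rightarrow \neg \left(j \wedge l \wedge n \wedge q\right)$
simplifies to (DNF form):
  $\neg j \vee \neg l \vee \neg n \vee \neg q$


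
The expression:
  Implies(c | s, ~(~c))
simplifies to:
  c | ~s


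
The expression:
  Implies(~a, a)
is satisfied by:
  {a: True}


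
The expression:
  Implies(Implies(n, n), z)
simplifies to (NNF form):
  z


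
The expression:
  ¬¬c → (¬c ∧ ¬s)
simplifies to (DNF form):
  ¬c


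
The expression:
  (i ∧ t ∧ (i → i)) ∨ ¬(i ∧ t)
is always true.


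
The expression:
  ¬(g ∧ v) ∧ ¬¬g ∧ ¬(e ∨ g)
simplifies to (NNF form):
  False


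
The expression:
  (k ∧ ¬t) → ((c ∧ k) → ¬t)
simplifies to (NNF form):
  True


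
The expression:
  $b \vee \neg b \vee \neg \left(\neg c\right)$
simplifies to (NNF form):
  $\text{True}$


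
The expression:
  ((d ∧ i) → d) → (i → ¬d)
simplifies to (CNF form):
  ¬d ∨ ¬i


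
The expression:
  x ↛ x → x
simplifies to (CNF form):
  True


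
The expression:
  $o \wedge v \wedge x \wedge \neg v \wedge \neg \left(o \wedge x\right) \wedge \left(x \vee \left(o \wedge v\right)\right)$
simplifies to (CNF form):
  $\text{False}$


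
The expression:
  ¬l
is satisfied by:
  {l: False}


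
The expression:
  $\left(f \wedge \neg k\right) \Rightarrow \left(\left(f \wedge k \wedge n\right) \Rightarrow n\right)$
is always true.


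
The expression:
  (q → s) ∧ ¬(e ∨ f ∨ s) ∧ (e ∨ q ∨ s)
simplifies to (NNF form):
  False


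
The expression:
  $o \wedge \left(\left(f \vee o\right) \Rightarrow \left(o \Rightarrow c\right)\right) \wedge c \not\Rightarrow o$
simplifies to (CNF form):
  $\text{False}$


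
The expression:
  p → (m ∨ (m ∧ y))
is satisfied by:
  {m: True, p: False}
  {p: False, m: False}
  {p: True, m: True}


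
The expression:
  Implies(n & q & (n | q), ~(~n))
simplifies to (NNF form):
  True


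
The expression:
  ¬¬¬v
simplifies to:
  ¬v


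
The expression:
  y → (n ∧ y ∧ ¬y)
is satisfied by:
  {y: False}


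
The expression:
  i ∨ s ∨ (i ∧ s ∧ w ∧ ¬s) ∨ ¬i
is always true.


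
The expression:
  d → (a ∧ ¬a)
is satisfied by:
  {d: False}


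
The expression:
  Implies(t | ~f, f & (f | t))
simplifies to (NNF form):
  f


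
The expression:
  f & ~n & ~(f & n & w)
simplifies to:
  f & ~n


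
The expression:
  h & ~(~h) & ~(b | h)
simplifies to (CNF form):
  False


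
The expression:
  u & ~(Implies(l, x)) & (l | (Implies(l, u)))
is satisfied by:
  {u: True, l: True, x: False}


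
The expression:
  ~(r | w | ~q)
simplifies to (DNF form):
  q & ~r & ~w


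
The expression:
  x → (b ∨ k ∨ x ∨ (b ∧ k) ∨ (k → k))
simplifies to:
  True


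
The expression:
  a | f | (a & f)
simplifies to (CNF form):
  a | f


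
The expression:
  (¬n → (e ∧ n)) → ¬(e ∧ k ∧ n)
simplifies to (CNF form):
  ¬e ∨ ¬k ∨ ¬n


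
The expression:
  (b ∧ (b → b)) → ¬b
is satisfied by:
  {b: False}


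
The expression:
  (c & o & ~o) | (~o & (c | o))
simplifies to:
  c & ~o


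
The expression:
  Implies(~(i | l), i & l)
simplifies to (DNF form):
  i | l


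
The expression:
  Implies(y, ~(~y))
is always true.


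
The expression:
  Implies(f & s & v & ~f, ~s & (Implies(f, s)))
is always true.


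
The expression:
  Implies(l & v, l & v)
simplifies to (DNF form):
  True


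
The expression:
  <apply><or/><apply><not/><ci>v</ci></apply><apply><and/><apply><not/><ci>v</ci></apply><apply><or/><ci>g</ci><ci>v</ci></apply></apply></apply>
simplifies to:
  <apply><not/><ci>v</ci></apply>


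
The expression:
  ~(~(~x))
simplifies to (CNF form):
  ~x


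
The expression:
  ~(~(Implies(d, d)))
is always true.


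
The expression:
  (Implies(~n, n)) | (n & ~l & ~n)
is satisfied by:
  {n: True}


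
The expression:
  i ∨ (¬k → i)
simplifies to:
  i ∨ k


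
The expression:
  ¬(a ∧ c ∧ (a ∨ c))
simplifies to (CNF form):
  ¬a ∨ ¬c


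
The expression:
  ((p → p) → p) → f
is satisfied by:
  {f: True, p: False}
  {p: False, f: False}
  {p: True, f: True}


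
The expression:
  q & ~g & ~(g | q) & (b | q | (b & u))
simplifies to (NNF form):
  False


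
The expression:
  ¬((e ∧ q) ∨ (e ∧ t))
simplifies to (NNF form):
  (¬q ∧ ¬t) ∨ ¬e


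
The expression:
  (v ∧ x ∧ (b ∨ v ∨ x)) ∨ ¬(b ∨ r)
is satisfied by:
  {x: True, v: True, r: False, b: False}
  {x: True, v: False, r: False, b: False}
  {v: True, x: False, r: False, b: False}
  {x: False, v: False, r: False, b: False}
  {x: True, b: True, v: True, r: False}
  {x: True, r: True, v: True, b: False}
  {x: True, b: True, r: True, v: True}


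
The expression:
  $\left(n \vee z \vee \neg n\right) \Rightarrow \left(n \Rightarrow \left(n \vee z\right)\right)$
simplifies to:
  $\text{True}$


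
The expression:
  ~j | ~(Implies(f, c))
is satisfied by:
  {f: True, c: False, j: False}
  {c: False, j: False, f: False}
  {f: True, c: True, j: False}
  {c: True, f: False, j: False}
  {j: True, f: True, c: False}


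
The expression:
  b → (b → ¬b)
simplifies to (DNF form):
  ¬b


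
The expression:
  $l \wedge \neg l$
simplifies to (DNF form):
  $\text{False}$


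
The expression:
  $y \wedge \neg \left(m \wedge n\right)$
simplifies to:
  $y \wedge \left(\neg m \vee \neg n\right)$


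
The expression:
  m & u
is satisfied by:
  {m: True, u: True}


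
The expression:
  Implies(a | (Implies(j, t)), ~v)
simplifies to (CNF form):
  (j | ~v) & (~a | ~v) & (~t | ~v)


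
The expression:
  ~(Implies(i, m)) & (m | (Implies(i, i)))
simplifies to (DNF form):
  i & ~m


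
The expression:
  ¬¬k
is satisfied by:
  {k: True}


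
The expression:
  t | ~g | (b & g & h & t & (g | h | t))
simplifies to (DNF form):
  t | ~g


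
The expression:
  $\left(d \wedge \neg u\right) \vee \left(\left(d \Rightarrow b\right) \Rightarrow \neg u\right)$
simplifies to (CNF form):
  $\left(d \vee \neg u\right) \wedge \left(\neg b \vee \neg u\right)$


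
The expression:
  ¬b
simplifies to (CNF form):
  ¬b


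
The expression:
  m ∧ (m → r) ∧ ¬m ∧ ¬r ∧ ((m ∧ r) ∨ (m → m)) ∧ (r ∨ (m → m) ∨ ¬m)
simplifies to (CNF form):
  False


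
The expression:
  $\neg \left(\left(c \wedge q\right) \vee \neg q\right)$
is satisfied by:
  {q: True, c: False}


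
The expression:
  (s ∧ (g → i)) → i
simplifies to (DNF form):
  g ∨ i ∨ ¬s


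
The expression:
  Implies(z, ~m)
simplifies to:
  ~m | ~z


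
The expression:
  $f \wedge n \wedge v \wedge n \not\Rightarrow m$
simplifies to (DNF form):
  $f \wedge n \wedge v \wedge \neg m$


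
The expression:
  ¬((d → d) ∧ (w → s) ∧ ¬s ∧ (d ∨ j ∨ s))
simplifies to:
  s ∨ w ∨ (¬d ∧ ¬j)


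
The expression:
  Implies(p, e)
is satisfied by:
  {e: True, p: False}
  {p: False, e: False}
  {p: True, e: True}


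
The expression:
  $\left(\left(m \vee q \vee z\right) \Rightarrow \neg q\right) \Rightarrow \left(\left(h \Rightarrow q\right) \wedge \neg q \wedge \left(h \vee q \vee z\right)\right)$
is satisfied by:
  {q: True, z: True, h: False}
  {q: True, h: False, z: False}
  {q: True, z: True, h: True}
  {q: True, h: True, z: False}
  {z: True, h: False, q: False}


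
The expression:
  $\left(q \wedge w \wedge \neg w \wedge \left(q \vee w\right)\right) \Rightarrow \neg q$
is always true.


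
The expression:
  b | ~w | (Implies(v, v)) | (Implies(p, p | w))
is always true.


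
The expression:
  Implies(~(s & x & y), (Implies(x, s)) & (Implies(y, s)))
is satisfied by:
  {s: True, y: False, x: False}
  {x: True, s: True, y: False}
  {s: True, y: True, x: False}
  {x: True, s: True, y: True}
  {x: False, y: False, s: False}


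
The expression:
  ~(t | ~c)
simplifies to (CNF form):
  c & ~t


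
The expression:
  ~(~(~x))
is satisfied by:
  {x: False}


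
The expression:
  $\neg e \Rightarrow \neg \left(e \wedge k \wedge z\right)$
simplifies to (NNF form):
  $\text{True}$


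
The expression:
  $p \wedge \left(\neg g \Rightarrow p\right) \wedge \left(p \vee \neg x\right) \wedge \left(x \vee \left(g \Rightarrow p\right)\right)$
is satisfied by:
  {p: True}


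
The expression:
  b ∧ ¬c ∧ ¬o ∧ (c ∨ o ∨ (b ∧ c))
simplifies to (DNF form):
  False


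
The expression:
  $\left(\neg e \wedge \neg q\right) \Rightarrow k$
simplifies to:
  $e \vee k \vee q$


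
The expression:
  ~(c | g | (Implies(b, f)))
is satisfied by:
  {b: True, g: False, f: False, c: False}


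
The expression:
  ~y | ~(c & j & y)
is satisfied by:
  {c: False, y: False, j: False}
  {j: True, c: False, y: False}
  {y: True, c: False, j: False}
  {j: True, y: True, c: False}
  {c: True, j: False, y: False}
  {j: True, c: True, y: False}
  {y: True, c: True, j: False}


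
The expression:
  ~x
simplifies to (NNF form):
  ~x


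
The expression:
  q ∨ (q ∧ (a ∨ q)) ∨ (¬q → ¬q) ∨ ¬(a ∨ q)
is always true.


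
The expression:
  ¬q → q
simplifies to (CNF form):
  q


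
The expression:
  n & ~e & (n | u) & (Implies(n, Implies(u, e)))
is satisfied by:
  {n: True, u: False, e: False}


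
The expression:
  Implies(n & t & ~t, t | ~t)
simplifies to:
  True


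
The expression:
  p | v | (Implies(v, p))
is always true.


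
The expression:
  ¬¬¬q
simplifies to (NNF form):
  ¬q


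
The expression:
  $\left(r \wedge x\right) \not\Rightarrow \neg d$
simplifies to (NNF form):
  $d \wedge r \wedge x$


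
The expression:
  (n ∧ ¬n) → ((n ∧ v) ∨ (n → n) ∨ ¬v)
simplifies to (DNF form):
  True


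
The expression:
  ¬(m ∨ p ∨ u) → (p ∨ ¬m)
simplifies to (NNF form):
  True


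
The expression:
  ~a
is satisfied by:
  {a: False}


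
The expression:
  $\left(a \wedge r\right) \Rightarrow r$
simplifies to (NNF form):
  $\text{True}$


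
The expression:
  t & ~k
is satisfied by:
  {t: True, k: False}


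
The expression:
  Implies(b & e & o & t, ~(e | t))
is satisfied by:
  {o: False, e: False, t: False, b: False}
  {b: True, o: False, e: False, t: False}
  {t: True, o: False, e: False, b: False}
  {b: True, t: True, o: False, e: False}
  {e: True, b: False, o: False, t: False}
  {b: True, e: True, o: False, t: False}
  {t: True, e: True, b: False, o: False}
  {b: True, t: True, e: True, o: False}
  {o: True, t: False, e: False, b: False}
  {b: True, o: True, t: False, e: False}
  {t: True, o: True, b: False, e: False}
  {b: True, t: True, o: True, e: False}
  {e: True, o: True, t: False, b: False}
  {b: True, e: True, o: True, t: False}
  {t: True, e: True, o: True, b: False}


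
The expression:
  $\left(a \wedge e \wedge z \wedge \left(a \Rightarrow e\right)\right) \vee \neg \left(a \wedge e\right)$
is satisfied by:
  {z: True, e: False, a: False}
  {e: False, a: False, z: False}
  {a: True, z: True, e: False}
  {a: True, e: False, z: False}
  {z: True, e: True, a: False}
  {e: True, z: False, a: False}
  {a: True, e: True, z: True}


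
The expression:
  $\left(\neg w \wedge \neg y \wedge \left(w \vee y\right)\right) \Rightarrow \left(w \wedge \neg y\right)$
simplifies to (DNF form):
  $\text{True}$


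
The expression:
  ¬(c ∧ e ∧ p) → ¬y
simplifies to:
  (c ∧ e ∧ p) ∨ ¬y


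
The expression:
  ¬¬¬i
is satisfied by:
  {i: False}


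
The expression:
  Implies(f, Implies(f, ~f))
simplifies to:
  ~f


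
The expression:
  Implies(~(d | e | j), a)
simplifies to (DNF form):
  a | d | e | j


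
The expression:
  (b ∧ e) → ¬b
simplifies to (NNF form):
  ¬b ∨ ¬e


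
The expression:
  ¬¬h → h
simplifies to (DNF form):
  True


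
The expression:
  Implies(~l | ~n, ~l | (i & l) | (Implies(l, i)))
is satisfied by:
  {i: True, n: True, l: False}
  {i: True, l: False, n: False}
  {n: True, l: False, i: False}
  {n: False, l: False, i: False}
  {i: True, n: True, l: True}
  {i: True, l: True, n: False}
  {n: True, l: True, i: False}


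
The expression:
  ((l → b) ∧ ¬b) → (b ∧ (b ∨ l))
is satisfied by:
  {b: True, l: True}
  {b: True, l: False}
  {l: True, b: False}


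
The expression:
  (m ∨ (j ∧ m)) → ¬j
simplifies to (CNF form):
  ¬j ∨ ¬m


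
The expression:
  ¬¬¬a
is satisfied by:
  {a: False}


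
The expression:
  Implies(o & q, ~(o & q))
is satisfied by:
  {o: False, q: False}
  {q: True, o: False}
  {o: True, q: False}


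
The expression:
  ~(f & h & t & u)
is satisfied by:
  {h: False, u: False, t: False, f: False}
  {f: True, h: False, u: False, t: False}
  {t: True, h: False, u: False, f: False}
  {f: True, t: True, h: False, u: False}
  {u: True, f: False, h: False, t: False}
  {f: True, u: True, h: False, t: False}
  {t: True, u: True, f: False, h: False}
  {f: True, t: True, u: True, h: False}
  {h: True, t: False, u: False, f: False}
  {f: True, h: True, t: False, u: False}
  {t: True, h: True, f: False, u: False}
  {f: True, t: True, h: True, u: False}
  {u: True, h: True, t: False, f: False}
  {f: True, u: True, h: True, t: False}
  {t: True, u: True, h: True, f: False}
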